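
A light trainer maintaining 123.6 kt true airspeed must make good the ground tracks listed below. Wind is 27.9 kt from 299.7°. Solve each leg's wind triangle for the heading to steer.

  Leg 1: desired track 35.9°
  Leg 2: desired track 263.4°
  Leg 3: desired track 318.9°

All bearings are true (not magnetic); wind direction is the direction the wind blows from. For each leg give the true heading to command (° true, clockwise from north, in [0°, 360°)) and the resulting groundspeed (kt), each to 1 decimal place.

Leg 1: desired track 35.9°; wind correction -13.0° → command heading 22.9°, groundspeed 123.5 kt
Leg 2: desired track 263.4°; wind correction +7.7° → command heading 271.1°, groundspeed 100.0 kt
Leg 3: desired track 318.9°; wind correction -4.3° → command heading 314.6°, groundspeed 96.9 kt

Leg 1: heading=22.9°, groundspeed=123.5 kt
Leg 2: heading=271.1°, groundspeed=100.0 kt
Leg 3: heading=314.6°, groundspeed=96.9 kt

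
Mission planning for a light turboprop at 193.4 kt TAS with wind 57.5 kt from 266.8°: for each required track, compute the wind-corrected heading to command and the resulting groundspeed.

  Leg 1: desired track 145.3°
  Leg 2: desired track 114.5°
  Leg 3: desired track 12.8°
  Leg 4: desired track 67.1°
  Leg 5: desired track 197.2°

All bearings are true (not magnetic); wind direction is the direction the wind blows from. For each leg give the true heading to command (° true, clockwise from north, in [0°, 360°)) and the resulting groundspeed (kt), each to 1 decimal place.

Leg 1: heading=160.0°, groundspeed=217.1 kt
Leg 2: heading=122.4°, groundspeed=242.5 kt
Leg 3: heading=356.2°, groundspeed=201.2 kt
Leg 4: heading=61.3°, groundspeed=246.6 kt
Leg 5: heading=213.4°, groundspeed=165.7 kt

Leg 1: desired track 145.3°; wind correction +14.7° → command heading 160.0°, groundspeed 217.1 kt
Leg 2: desired track 114.5°; wind correction +7.9° → command heading 122.4°, groundspeed 242.5 kt
Leg 3: desired track 12.8°; wind correction -16.6° → command heading 356.2°, groundspeed 201.2 kt
Leg 4: desired track 67.1°; wind correction -5.8° → command heading 61.3°, groundspeed 246.6 kt
Leg 5: desired track 197.2°; wind correction +16.2° → command heading 213.4°, groundspeed 165.7 kt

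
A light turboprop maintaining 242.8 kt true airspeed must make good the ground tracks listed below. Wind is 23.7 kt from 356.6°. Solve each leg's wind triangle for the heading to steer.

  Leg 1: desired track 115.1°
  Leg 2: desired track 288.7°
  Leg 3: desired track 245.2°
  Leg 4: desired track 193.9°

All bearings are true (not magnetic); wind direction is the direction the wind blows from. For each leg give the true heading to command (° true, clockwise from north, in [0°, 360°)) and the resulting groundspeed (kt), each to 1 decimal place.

Leg 1: desired track 115.1°; wind correction -4.9° → command heading 110.2°, groundspeed 253.2 kt
Leg 2: desired track 288.7°; wind correction +5.2° → command heading 293.9°, groundspeed 232.9 kt
Leg 3: desired track 245.2°; wind correction +5.2° → command heading 250.4°, groundspeed 250.4 kt
Leg 4: desired track 193.9°; wind correction +1.7° → command heading 195.6°, groundspeed 265.3 kt

Leg 1: heading=110.2°, groundspeed=253.2 kt
Leg 2: heading=293.9°, groundspeed=232.9 kt
Leg 3: heading=250.4°, groundspeed=250.4 kt
Leg 4: heading=195.6°, groundspeed=265.3 kt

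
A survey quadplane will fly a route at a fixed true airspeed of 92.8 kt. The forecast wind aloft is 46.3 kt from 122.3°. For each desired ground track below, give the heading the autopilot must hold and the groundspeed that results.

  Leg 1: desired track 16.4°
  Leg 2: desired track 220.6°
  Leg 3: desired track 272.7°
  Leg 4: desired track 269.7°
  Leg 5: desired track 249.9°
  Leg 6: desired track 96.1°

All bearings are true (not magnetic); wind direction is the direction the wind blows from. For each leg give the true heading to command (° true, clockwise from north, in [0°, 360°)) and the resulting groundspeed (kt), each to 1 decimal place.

Leg 1: heading=45.1°, groundspeed=94.1 kt
Leg 2: heading=191.0°, groundspeed=87.4 kt
Leg 3: heading=258.4°, groundspeed=130.2 kt
Leg 4: heading=254.1°, groundspeed=128.4 kt
Leg 5: heading=226.6°, groundspeed=113.5 kt
Leg 6: heading=108.8°, groundspeed=49.0 kt

Leg 1: desired track 16.4°; wind correction +28.7° → command heading 45.1°, groundspeed 94.1 kt
Leg 2: desired track 220.6°; wind correction -29.6° → command heading 191.0°, groundspeed 87.4 kt
Leg 3: desired track 272.7°; wind correction -14.3° → command heading 258.4°, groundspeed 130.2 kt
Leg 4: desired track 269.7°; wind correction -15.6° → command heading 254.1°, groundspeed 128.4 kt
Leg 5: desired track 249.9°; wind correction -23.3° → command heading 226.6°, groundspeed 113.5 kt
Leg 6: desired track 96.1°; wind correction +12.7° → command heading 108.8°, groundspeed 49.0 kt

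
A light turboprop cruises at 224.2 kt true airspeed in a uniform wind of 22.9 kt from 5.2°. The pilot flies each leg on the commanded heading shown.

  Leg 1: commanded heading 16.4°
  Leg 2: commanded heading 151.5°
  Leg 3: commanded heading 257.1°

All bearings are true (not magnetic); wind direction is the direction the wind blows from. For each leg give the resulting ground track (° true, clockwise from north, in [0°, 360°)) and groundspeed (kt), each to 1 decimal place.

Leg 1: track=17.7°, groundspeed=201.8 kt
Leg 2: track=154.5°, groundspeed=243.6 kt
Leg 3: track=251.7°, groundspeed=232.3 kt

Leg 1: heading 16.4°; drift +1.3° → track 17.7°, groundspeed 201.8 kt
Leg 2: heading 151.5°; drift +3.0° → track 154.5°, groundspeed 243.6 kt
Leg 3: heading 257.1°; drift -5.4° → track 251.7°, groundspeed 232.3 kt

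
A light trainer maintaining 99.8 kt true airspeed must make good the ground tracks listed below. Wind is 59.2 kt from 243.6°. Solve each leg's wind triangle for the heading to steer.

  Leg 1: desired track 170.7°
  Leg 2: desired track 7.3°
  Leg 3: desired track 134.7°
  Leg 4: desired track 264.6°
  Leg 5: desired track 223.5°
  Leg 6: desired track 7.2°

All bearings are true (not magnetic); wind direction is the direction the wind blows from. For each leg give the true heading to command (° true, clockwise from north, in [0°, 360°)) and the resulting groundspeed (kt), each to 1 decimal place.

Leg 1: desired track 170.7°; wind correction +34.5° → command heading 205.2°, groundspeed 64.8 kt
Leg 2: desired track 7.3°; wind correction -29.6° → command heading 337.7°, groundspeed 119.6 kt
Leg 3: desired track 134.7°; wind correction +34.1° → command heading 168.8°, groundspeed 101.8 kt
Leg 4: desired track 264.6°; wind correction -12.3° → command heading 252.3°, groundspeed 42.3 kt
Leg 5: desired track 223.5°; wind correction +11.8° → command heading 235.3°, groundspeed 42.1 kt
Leg 6: desired track 7.2°; wind correction -29.6° → command heading 337.6°, groundspeed 119.5 kt

Leg 1: heading=205.2°, groundspeed=64.8 kt
Leg 2: heading=337.7°, groundspeed=119.6 kt
Leg 3: heading=168.8°, groundspeed=101.8 kt
Leg 4: heading=252.3°, groundspeed=42.3 kt
Leg 5: heading=235.3°, groundspeed=42.1 kt
Leg 6: heading=337.6°, groundspeed=119.5 kt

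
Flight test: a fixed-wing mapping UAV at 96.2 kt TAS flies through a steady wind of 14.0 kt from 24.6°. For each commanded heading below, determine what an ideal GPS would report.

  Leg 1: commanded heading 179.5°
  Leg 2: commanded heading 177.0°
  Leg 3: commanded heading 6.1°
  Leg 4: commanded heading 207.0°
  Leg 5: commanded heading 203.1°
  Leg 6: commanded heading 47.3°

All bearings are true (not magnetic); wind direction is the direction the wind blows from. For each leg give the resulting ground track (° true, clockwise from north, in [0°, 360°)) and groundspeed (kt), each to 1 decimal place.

Leg 1: track=182.6°, groundspeed=109.0 kt
Leg 2: track=180.4°, groundspeed=108.8 kt
Leg 3: track=3.0°, groundspeed=83.0 kt
Leg 4: track=206.7°, groundspeed=110.2 kt
Leg 5: track=203.3°, groundspeed=110.2 kt
Leg 6: track=51.0°, groundspeed=83.5 kt

Leg 1: heading 179.5°; drift +3.1° → track 182.6°, groundspeed 109.0 kt
Leg 2: heading 177.0°; drift +3.4° → track 180.4°, groundspeed 108.8 kt
Leg 3: heading 6.1°; drift -3.1° → track 3.0°, groundspeed 83.0 kt
Leg 4: heading 207.0°; drift -0.3° → track 206.7°, groundspeed 110.2 kt
Leg 5: heading 203.1°; drift +0.2° → track 203.3°, groundspeed 110.2 kt
Leg 6: heading 47.3°; drift +3.7° → track 51.0°, groundspeed 83.5 kt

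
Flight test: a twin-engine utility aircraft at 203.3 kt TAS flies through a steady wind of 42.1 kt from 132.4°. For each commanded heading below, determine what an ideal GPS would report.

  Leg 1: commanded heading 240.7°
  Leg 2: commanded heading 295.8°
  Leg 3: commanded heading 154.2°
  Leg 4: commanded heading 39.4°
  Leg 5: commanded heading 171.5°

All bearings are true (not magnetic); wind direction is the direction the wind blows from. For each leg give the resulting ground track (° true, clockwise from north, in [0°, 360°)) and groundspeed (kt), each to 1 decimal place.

Leg 1: track=251.2°, groundspeed=220.2 kt
Leg 2: track=298.6°, groundspeed=243.9 kt
Leg 3: track=159.6°, groundspeed=165.0 kt
Leg 4: track=27.8°, groundspeed=209.8 kt
Leg 5: track=180.3°, groundspeed=172.7 kt

Leg 1: heading 240.7°; drift +10.5° → track 251.2°, groundspeed 220.2 kt
Leg 2: heading 295.8°; drift +2.8° → track 298.6°, groundspeed 243.9 kt
Leg 3: heading 154.2°; drift +5.4° → track 159.6°, groundspeed 165.0 kt
Leg 4: heading 39.4°; drift -11.6° → track 27.8°, groundspeed 209.8 kt
Leg 5: heading 171.5°; drift +8.8° → track 180.3°, groundspeed 172.7 kt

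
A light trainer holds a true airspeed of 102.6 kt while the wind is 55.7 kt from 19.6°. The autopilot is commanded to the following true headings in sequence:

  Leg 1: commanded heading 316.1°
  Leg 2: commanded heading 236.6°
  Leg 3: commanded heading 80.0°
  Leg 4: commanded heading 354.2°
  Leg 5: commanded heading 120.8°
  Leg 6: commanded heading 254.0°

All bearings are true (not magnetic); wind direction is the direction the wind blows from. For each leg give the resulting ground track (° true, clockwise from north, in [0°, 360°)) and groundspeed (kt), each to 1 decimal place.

Leg 1: heading 316.1°; drift -32.7° → track 283.4°, groundspeed 92.4 kt
Leg 2: heading 236.6°; drift -12.8° → track 223.8°, groundspeed 150.9 kt
Leg 3: heading 80.0°; drift +32.8° → track 112.8°, groundspeed 89.4 kt
Leg 4: heading 354.2°; drift -24.6° → track 329.6°, groundspeed 57.5 kt
Leg 5: heading 120.8°; drift +25.7° → track 146.5°, groundspeed 125.9 kt
Leg 6: heading 254.0°; drift -18.5° → track 235.5°, groundspeed 142.4 kt

Leg 1: track=283.4°, groundspeed=92.4 kt
Leg 2: track=223.8°, groundspeed=150.9 kt
Leg 3: track=112.8°, groundspeed=89.4 kt
Leg 4: track=329.6°, groundspeed=57.5 kt
Leg 5: track=146.5°, groundspeed=125.9 kt
Leg 6: track=235.5°, groundspeed=142.4 kt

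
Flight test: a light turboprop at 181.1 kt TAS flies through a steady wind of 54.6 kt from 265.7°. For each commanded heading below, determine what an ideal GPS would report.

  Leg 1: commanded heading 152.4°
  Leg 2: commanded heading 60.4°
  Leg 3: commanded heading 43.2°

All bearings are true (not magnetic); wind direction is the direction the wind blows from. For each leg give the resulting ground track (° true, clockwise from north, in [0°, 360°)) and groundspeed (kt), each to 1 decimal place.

Leg 1: track=138.5°, groundspeed=208.8 kt
Leg 2: track=66.2°, groundspeed=231.6 kt
Leg 3: track=52.7°, groundspeed=224.4 kt

Leg 1: heading 152.4°; drift -13.9° → track 138.5°, groundspeed 208.8 kt
Leg 2: heading 60.4°; drift +5.8° → track 66.2°, groundspeed 231.6 kt
Leg 3: heading 43.2°; drift +9.5° → track 52.7°, groundspeed 224.4 kt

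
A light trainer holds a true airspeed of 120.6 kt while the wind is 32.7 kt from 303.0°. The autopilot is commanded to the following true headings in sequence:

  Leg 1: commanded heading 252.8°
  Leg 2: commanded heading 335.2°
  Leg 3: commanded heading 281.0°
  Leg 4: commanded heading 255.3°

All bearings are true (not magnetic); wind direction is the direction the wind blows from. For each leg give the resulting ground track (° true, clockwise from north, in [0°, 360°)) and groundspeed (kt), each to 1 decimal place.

Leg 1: track=238.7°, groundspeed=102.8 kt
Leg 2: track=345.8°, groundspeed=94.5 kt
Leg 3: track=273.3°, groundspeed=91.1 kt
Leg 4: track=241.5°, groundspeed=101.5 kt

Leg 1: heading 252.8°; drift -14.1° → track 238.7°, groundspeed 102.8 kt
Leg 2: heading 335.2°; drift +10.6° → track 345.8°, groundspeed 94.5 kt
Leg 3: heading 281.0°; drift -7.7° → track 273.3°, groundspeed 91.1 kt
Leg 4: heading 255.3°; drift -13.8° → track 241.5°, groundspeed 101.5 kt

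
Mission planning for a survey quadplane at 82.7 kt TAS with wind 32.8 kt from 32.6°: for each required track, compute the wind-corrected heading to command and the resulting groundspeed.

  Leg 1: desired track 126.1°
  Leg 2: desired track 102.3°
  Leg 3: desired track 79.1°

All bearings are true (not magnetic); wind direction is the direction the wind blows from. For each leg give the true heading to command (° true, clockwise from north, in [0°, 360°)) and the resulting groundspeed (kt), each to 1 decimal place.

Leg 1: desired track 126.1°; wind correction -23.3° → command heading 102.8°, groundspeed 77.9 kt
Leg 2: desired track 102.3°; wind correction -21.8° → command heading 80.5°, groundspeed 65.4 kt
Leg 3: desired track 79.1°; wind correction -16.7° → command heading 62.4°, groundspeed 56.6 kt

Leg 1: heading=102.8°, groundspeed=77.9 kt
Leg 2: heading=80.5°, groundspeed=65.4 kt
Leg 3: heading=62.4°, groundspeed=56.6 kt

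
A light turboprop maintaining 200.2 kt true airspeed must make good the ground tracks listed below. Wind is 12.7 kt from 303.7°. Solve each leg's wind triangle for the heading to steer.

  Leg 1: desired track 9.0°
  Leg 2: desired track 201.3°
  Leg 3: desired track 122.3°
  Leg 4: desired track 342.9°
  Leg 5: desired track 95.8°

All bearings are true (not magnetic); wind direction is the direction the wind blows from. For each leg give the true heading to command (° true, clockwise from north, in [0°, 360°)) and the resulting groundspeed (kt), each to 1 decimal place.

Leg 1: desired track 9.0°; wind correction -3.3° → command heading 5.7°, groundspeed 194.6 kt
Leg 2: desired track 201.3°; wind correction +3.6° → command heading 204.9°, groundspeed 202.5 kt
Leg 3: desired track 122.3°; wind correction -0.1° → command heading 122.2°, groundspeed 212.9 kt
Leg 4: desired track 342.9°; wind correction -2.3° → command heading 340.6°, groundspeed 190.2 kt
Leg 5: desired track 95.8°; wind correction -1.7° → command heading 94.1°, groundspeed 211.3 kt

Leg 1: heading=5.7°, groundspeed=194.6 kt
Leg 2: heading=204.9°, groundspeed=202.5 kt
Leg 3: heading=122.2°, groundspeed=212.9 kt
Leg 4: heading=340.6°, groundspeed=190.2 kt
Leg 5: heading=94.1°, groundspeed=211.3 kt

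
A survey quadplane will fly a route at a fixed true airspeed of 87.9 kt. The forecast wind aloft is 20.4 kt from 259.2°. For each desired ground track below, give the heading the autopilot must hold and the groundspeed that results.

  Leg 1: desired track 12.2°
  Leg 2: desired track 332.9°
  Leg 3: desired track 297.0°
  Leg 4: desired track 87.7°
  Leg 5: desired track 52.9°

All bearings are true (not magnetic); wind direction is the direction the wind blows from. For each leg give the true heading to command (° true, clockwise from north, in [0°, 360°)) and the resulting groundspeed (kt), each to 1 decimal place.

Leg 1: desired track 12.2°; wind correction -12.3° → command heading 359.9°, groundspeed 93.8 kt
Leg 2: desired track 332.9°; wind correction -12.9° → command heading 320.0°, groundspeed 80.0 kt
Leg 3: desired track 297.0°; wind correction -8.2° → command heading 288.8°, groundspeed 70.9 kt
Leg 4: desired track 87.7°; wind correction +2.0° → command heading 89.7°, groundspeed 108.0 kt
Leg 5: desired track 52.9°; wind correction -5.9° → command heading 47.0°, groundspeed 105.7 kt

Leg 1: heading=359.9°, groundspeed=93.8 kt
Leg 2: heading=320.0°, groundspeed=80.0 kt
Leg 3: heading=288.8°, groundspeed=70.9 kt
Leg 4: heading=89.7°, groundspeed=108.0 kt
Leg 5: heading=47.0°, groundspeed=105.7 kt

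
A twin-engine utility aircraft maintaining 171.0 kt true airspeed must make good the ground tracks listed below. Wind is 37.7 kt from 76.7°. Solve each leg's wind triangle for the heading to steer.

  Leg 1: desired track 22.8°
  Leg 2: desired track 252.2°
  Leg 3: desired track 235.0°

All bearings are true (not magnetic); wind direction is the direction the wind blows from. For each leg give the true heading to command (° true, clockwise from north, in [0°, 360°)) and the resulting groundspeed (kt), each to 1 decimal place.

Leg 1: heading=33.1°, groundspeed=146.1 kt
Leg 2: heading=251.2°, groundspeed=208.6 kt
Leg 3: heading=230.3°, groundspeed=205.5 kt

Leg 1: desired track 22.8°; wind correction +10.3° → command heading 33.1°, groundspeed 146.1 kt
Leg 2: desired track 252.2°; wind correction -1.0° → command heading 251.2°, groundspeed 208.6 kt
Leg 3: desired track 235.0°; wind correction -4.7° → command heading 230.3°, groundspeed 205.5 kt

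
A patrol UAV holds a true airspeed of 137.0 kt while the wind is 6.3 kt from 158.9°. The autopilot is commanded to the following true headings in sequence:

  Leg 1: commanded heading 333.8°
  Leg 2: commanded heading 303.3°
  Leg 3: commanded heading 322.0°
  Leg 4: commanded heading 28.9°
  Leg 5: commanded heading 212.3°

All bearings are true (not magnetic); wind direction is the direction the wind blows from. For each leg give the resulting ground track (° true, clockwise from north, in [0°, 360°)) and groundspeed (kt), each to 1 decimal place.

Leg 1: track=334.0°, groundspeed=143.3 kt
Leg 2: track=304.8°, groundspeed=142.2 kt
Leg 3: track=322.7°, groundspeed=143.0 kt
Leg 4: track=26.9°, groundspeed=141.1 kt
Leg 5: track=214.5°, groundspeed=133.3 kt

Leg 1: heading 333.8°; drift +0.2° → track 334.0°, groundspeed 143.3 kt
Leg 2: heading 303.3°; drift +1.5° → track 304.8°, groundspeed 142.2 kt
Leg 3: heading 322.0°; drift +0.7° → track 322.7°, groundspeed 143.0 kt
Leg 4: heading 28.9°; drift -2.0° → track 26.9°, groundspeed 141.1 kt
Leg 5: heading 212.3°; drift +2.2° → track 214.5°, groundspeed 133.3 kt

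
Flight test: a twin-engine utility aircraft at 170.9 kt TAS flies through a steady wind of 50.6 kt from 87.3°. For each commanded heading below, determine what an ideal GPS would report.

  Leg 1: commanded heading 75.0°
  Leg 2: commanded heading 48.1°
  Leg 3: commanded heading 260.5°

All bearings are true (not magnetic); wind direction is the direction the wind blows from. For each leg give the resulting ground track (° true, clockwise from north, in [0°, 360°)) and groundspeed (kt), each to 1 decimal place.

Leg 1: heading 75.0°; drift -5.1° → track 69.9°, groundspeed 121.9 kt
Leg 2: heading 48.1°; drift -13.7° → track 34.4°, groundspeed 135.5 kt
Leg 3: heading 260.5°; drift +1.6° → track 262.1°, groundspeed 221.2 kt

Leg 1: track=69.9°, groundspeed=121.9 kt
Leg 2: track=34.4°, groundspeed=135.5 kt
Leg 3: track=262.1°, groundspeed=221.2 kt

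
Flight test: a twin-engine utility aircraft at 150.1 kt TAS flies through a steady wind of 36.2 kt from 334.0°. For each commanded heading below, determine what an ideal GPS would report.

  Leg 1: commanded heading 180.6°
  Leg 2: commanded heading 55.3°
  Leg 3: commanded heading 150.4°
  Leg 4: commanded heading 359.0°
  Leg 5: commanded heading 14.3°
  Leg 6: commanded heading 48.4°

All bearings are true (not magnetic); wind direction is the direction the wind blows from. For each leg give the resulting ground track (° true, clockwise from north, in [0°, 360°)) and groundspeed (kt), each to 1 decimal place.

Leg 1: track=175.5°, groundspeed=183.2 kt
Leg 2: track=69.2°, groundspeed=149.0 kt
Leg 3: track=151.1°, groundspeed=186.2 kt
Leg 4: track=6.4°, groundspeed=118.3 kt
Leg 5: track=25.1°, groundspeed=124.7 kt
Leg 6: track=62.3°, groundspeed=144.6 kt

Leg 1: heading 180.6°; drift -5.1° → track 175.5°, groundspeed 183.2 kt
Leg 2: heading 55.3°; drift +13.9° → track 69.2°, groundspeed 149.0 kt
Leg 3: heading 150.4°; drift +0.7° → track 151.1°, groundspeed 186.2 kt
Leg 4: heading 359.0°; drift +7.4° → track 6.4°, groundspeed 118.3 kt
Leg 5: heading 14.3°; drift +10.8° → track 25.1°, groundspeed 124.7 kt
Leg 6: heading 48.4°; drift +13.9° → track 62.3°, groundspeed 144.6 kt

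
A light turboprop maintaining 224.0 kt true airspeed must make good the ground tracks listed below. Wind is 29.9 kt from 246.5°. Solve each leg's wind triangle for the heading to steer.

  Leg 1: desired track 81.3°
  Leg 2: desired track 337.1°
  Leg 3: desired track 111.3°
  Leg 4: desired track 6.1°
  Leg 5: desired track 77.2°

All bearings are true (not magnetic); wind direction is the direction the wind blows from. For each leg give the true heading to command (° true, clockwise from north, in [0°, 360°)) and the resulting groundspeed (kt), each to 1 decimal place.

Leg 1: desired track 81.3°; wind correction +2.0° → command heading 83.3°, groundspeed 252.8 kt
Leg 2: desired track 337.1°; wind correction -7.7° → command heading 329.4°, groundspeed 222.3 kt
Leg 3: desired track 111.3°; wind correction +5.4° → command heading 116.7°, groundspeed 244.2 kt
Leg 4: desired track 6.1°; wind correction -6.7° → command heading 359.4°, groundspeed 237.3 kt
Leg 5: desired track 77.2°; wind correction +1.4° → command heading 78.6°, groundspeed 253.3 kt

Leg 1: heading=83.3°, groundspeed=252.8 kt
Leg 2: heading=329.4°, groundspeed=222.3 kt
Leg 3: heading=116.7°, groundspeed=244.2 kt
Leg 4: heading=359.4°, groundspeed=237.3 kt
Leg 5: heading=78.6°, groundspeed=253.3 kt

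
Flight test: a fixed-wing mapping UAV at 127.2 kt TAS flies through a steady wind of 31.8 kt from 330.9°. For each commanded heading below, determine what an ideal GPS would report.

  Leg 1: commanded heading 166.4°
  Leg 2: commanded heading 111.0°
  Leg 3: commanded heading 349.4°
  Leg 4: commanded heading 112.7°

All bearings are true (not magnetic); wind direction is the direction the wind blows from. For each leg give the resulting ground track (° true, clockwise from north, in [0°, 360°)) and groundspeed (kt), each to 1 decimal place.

Leg 1: heading 166.4°; drift -3.1° → track 163.3°, groundspeed 158.1 kt
Leg 2: heading 111.0°; drift +7.7° → track 118.7°, groundspeed 153.0 kt
Leg 3: heading 349.4°; drift +5.9° → track 355.3°, groundspeed 97.6 kt
Leg 4: heading 112.7°; drift +7.4° → track 120.1°, groundspeed 153.5 kt

Leg 1: track=163.3°, groundspeed=158.1 kt
Leg 2: track=118.7°, groundspeed=153.0 kt
Leg 3: track=355.3°, groundspeed=97.6 kt
Leg 4: track=120.1°, groundspeed=153.5 kt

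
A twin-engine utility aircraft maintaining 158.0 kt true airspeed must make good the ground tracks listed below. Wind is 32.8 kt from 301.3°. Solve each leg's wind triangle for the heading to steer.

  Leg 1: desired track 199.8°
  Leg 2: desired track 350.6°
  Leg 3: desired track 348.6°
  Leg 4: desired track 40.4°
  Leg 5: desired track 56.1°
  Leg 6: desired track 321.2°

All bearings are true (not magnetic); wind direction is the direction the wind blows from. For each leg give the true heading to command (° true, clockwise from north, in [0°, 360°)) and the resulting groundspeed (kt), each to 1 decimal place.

Leg 1: desired track 199.8°; wind correction +11.7° → command heading 211.5°, groundspeed 161.2 kt
Leg 2: desired track 350.6°; wind correction -9.1° → command heading 341.5°, groundspeed 134.6 kt
Leg 3: desired track 348.6°; wind correction -8.8° → command heading 339.8°, groundspeed 133.9 kt
Leg 4: desired track 40.4°; wind correction -11.8° → command heading 28.6°, groundspeed 159.8 kt
Leg 5: desired track 56.1°; wind correction -10.9° → command heading 45.2°, groundspeed 168.9 kt
Leg 6: desired track 321.2°; wind correction -4.1° → command heading 317.1°, groundspeed 126.8 kt

Leg 1: heading=211.5°, groundspeed=161.2 kt
Leg 2: heading=341.5°, groundspeed=134.6 kt
Leg 3: heading=339.8°, groundspeed=133.9 kt
Leg 4: heading=28.6°, groundspeed=159.8 kt
Leg 5: heading=45.2°, groundspeed=168.9 kt
Leg 6: heading=317.1°, groundspeed=126.8 kt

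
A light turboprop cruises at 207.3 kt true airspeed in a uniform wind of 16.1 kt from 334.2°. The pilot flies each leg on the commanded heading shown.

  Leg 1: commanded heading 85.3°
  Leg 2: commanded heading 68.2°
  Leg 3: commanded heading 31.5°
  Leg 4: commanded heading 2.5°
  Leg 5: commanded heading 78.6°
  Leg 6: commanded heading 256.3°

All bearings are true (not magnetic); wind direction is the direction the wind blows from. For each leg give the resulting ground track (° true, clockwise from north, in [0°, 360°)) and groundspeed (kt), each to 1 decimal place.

Leg 1: track=89.3°, groundspeed=213.6 kt
Leg 2: track=72.6°, groundspeed=209.0 kt
Leg 3: track=35.4°, groundspeed=199.1 kt
Leg 4: track=4.8°, groundspeed=193.3 kt
Leg 5: track=82.8°, groundspeed=211.9 kt
Leg 6: track=251.9°, groundspeed=204.5 kt

Leg 1: heading 85.3°; drift +4.0° → track 89.3°, groundspeed 213.6 kt
Leg 2: heading 68.2°; drift +4.4° → track 72.6°, groundspeed 209.0 kt
Leg 3: heading 31.5°; drift +3.9° → track 35.4°, groundspeed 199.1 kt
Leg 4: heading 2.5°; drift +2.3° → track 4.8°, groundspeed 193.3 kt
Leg 5: heading 78.6°; drift +4.2° → track 82.8°, groundspeed 211.9 kt
Leg 6: heading 256.3°; drift -4.4° → track 251.9°, groundspeed 204.5 kt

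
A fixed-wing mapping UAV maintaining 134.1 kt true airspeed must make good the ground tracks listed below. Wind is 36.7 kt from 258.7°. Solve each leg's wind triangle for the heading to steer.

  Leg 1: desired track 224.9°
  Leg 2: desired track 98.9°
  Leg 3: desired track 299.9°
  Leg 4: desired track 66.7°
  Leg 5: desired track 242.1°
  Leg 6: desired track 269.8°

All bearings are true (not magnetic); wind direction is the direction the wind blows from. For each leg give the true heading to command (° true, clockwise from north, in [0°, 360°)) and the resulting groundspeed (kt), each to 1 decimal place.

Leg 1: heading=233.7°, groundspeed=102.0 kt
Leg 2: heading=104.3°, groundspeed=167.9 kt
Leg 3: heading=289.5°, groundspeed=104.3 kt
Leg 4: heading=63.4°, groundspeed=169.8 kt
Leg 5: heading=246.6°, groundspeed=98.5 kt
Leg 6: heading=266.8°, groundspeed=97.9 kt

Leg 1: desired track 224.9°; wind correction +8.8° → command heading 233.7°, groundspeed 102.0 kt
Leg 2: desired track 98.9°; wind correction +5.4° → command heading 104.3°, groundspeed 167.9 kt
Leg 3: desired track 299.9°; wind correction -10.4° → command heading 289.5°, groundspeed 104.3 kt
Leg 4: desired track 66.7°; wind correction -3.3° → command heading 63.4°, groundspeed 169.8 kt
Leg 5: desired track 242.1°; wind correction +4.5° → command heading 246.6°, groundspeed 98.5 kt
Leg 6: desired track 269.8°; wind correction -3.0° → command heading 266.8°, groundspeed 97.9 kt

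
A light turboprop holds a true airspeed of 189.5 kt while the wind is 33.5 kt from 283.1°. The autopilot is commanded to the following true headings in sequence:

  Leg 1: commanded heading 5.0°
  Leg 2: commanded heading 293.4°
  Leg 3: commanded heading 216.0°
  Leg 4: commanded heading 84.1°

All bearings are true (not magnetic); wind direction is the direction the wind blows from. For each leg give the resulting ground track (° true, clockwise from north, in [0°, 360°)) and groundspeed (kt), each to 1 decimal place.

Leg 1: track=15.2°, groundspeed=187.7 kt
Leg 2: track=295.6°, groundspeed=156.7 kt
Leg 3: track=206.1°, groundspeed=179.1 kt
Leg 4: track=86.9°, groundspeed=221.4 kt

Leg 1: heading 5.0°; drift +10.2° → track 15.2°, groundspeed 187.7 kt
Leg 2: heading 293.4°; drift +2.2° → track 295.6°, groundspeed 156.7 kt
Leg 3: heading 216.0°; drift -9.9° → track 206.1°, groundspeed 179.1 kt
Leg 4: heading 84.1°; drift +2.8° → track 86.9°, groundspeed 221.4 kt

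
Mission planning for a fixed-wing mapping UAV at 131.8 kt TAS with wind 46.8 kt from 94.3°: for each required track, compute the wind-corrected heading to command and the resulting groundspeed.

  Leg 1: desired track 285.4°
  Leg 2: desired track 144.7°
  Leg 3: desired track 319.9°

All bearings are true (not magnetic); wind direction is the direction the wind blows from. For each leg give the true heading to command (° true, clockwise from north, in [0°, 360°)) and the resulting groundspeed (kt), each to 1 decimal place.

Leg 1: desired track 285.4°; wind correction +3.9° → command heading 289.3°, groundspeed 177.4 kt
Leg 2: desired track 144.7°; wind correction -15.9° → command heading 128.8°, groundspeed 96.9 kt
Leg 3: desired track 319.9°; wind correction +14.7° → command heading 334.6°, groundspeed 160.2 kt

Leg 1: heading=289.3°, groundspeed=177.4 kt
Leg 2: heading=128.8°, groundspeed=96.9 kt
Leg 3: heading=334.6°, groundspeed=160.2 kt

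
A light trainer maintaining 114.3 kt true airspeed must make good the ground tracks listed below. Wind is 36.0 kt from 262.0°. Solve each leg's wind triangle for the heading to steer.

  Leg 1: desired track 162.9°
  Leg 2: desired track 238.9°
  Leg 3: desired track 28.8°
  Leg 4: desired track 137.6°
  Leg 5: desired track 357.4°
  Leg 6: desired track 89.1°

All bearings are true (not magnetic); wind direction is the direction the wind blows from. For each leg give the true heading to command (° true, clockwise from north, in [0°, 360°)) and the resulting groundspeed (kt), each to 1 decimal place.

Leg 1: heading=181.0°, groundspeed=114.3 kt
Leg 2: heading=246.0°, groundspeed=80.3 kt
Leg 3: heading=14.2°, groundspeed=132.2 kt
Leg 4: heading=152.7°, groundspeed=130.7 kt
Leg 5: heading=339.1°, groundspeed=111.9 kt
Leg 6: heading=91.3°, groundspeed=149.9 kt

Leg 1: desired track 162.9°; wind correction +18.1° → command heading 181.0°, groundspeed 114.3 kt
Leg 2: desired track 238.9°; wind correction +7.1° → command heading 246.0°, groundspeed 80.3 kt
Leg 3: desired track 28.8°; wind correction -14.6° → command heading 14.2°, groundspeed 132.2 kt
Leg 4: desired track 137.6°; wind correction +15.1° → command heading 152.7°, groundspeed 130.7 kt
Leg 5: desired track 357.4°; wind correction -18.3° → command heading 339.1°, groundspeed 111.9 kt
Leg 6: desired track 89.1°; wind correction +2.2° → command heading 91.3°, groundspeed 149.9 kt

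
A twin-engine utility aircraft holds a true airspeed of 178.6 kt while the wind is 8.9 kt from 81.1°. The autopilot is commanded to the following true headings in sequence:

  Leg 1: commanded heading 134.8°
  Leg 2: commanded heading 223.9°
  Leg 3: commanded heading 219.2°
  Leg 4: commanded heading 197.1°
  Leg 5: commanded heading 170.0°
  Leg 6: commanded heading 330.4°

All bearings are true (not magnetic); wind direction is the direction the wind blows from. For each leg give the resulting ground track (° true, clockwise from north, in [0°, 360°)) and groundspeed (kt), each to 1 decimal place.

Leg 1: track=137.2°, groundspeed=173.5 kt
Leg 2: track=225.6°, groundspeed=185.8 kt
Leg 3: track=221.0°, groundspeed=185.3 kt
Leg 4: track=199.6°, groundspeed=182.7 kt
Leg 5: track=172.9°, groundspeed=178.7 kt
Leg 6: track=327.8°, groundspeed=181.9 kt

Leg 1: heading 134.8°; drift +2.4° → track 137.2°, groundspeed 173.5 kt
Leg 2: heading 223.9°; drift +1.7° → track 225.6°, groundspeed 185.8 kt
Leg 3: heading 219.2°; drift +1.8° → track 221.0°, groundspeed 185.3 kt
Leg 4: heading 197.1°; drift +2.5° → track 199.6°, groundspeed 182.7 kt
Leg 5: heading 170.0°; drift +2.9° → track 172.9°, groundspeed 178.7 kt
Leg 6: heading 330.4°; drift -2.6° → track 327.8°, groundspeed 181.9 kt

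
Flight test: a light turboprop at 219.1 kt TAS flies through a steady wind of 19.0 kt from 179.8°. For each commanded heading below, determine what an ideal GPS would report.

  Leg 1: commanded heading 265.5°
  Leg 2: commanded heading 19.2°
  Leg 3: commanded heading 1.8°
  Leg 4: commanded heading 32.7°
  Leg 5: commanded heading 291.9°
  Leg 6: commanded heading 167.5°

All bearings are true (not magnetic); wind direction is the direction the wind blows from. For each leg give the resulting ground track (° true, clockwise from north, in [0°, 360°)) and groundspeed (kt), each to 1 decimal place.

Leg 1: heading 265.5°; drift +5.0° → track 270.5°, groundspeed 218.5 kt
Leg 2: heading 19.2°; drift -1.5° → track 17.7°, groundspeed 237.1 kt
Leg 3: heading 1.8°; drift -0.2° → track 1.6°, groundspeed 238.1 kt
Leg 4: heading 32.7°; drift -2.5° → track 30.2°, groundspeed 235.3 kt
Leg 5: heading 291.9°; drift +4.4° → track 296.3°, groundspeed 226.9 kt
Leg 6: heading 167.5°; drift -1.2° → track 166.3°, groundspeed 200.6 kt

Leg 1: track=270.5°, groundspeed=218.5 kt
Leg 2: track=17.7°, groundspeed=237.1 kt
Leg 3: track=1.6°, groundspeed=238.1 kt
Leg 4: track=30.2°, groundspeed=235.3 kt
Leg 5: track=296.3°, groundspeed=226.9 kt
Leg 6: track=166.3°, groundspeed=200.6 kt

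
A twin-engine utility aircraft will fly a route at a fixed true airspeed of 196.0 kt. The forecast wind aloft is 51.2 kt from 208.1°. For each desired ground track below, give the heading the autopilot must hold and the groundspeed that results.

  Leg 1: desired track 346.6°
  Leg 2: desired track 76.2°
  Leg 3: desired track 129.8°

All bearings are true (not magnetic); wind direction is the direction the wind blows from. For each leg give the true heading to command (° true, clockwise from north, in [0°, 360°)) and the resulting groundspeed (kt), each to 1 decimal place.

Leg 1: desired track 346.6°; wind correction -10.0° → command heading 336.6°, groundspeed 231.4 kt
Leg 2: desired track 76.2°; wind correction +11.2° → command heading 87.4°, groundspeed 226.5 kt
Leg 3: desired track 129.8°; wind correction +14.8° → command heading 144.6°, groundspeed 179.1 kt

Leg 1: heading=336.6°, groundspeed=231.4 kt
Leg 2: heading=87.4°, groundspeed=226.5 kt
Leg 3: heading=144.6°, groundspeed=179.1 kt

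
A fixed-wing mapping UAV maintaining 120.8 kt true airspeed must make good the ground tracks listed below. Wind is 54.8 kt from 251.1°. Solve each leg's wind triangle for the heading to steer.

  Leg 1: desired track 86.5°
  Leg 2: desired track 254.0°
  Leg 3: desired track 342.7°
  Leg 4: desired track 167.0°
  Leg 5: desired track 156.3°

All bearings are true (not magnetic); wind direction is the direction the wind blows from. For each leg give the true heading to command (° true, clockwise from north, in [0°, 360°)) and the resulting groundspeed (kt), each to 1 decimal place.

Leg 1: desired track 86.5°; wind correction +6.9° → command heading 93.4°, groundspeed 172.8 kt
Leg 2: desired track 254.0°; wind correction -1.3° → command heading 252.7°, groundspeed 66.0 kt
Leg 3: desired track 342.7°; wind correction -27.0° → command heading 315.7°, groundspeed 109.2 kt
Leg 4: desired track 167.0°; wind correction +26.8° → command heading 193.8°, groundspeed 102.2 kt
Leg 5: desired track 156.3°; wind correction +26.9° → command heading 183.2°, groundspeed 112.3 kt

Leg 1: heading=93.4°, groundspeed=172.8 kt
Leg 2: heading=252.7°, groundspeed=66.0 kt
Leg 3: heading=315.7°, groundspeed=109.2 kt
Leg 4: heading=193.8°, groundspeed=102.2 kt
Leg 5: heading=183.2°, groundspeed=112.3 kt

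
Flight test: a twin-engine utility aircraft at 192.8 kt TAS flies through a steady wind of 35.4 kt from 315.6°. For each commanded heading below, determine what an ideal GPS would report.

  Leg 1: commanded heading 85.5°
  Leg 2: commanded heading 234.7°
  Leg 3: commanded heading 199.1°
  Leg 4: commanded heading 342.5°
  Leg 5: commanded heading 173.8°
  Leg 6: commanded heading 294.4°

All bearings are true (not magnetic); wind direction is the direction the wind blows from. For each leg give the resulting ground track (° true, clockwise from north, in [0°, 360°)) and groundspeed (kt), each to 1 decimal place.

Leg 1: track=92.7°, groundspeed=217.2 kt
Leg 2: track=224.1°, groundspeed=190.4 kt
Leg 3: track=190.5°, groundspeed=211.0 kt
Leg 4: track=348.2°, groundspeed=162.0 kt
Leg 5: track=168.1°, groundspeed=221.7 kt
Leg 6: track=289.8°, groundspeed=160.3 kt

Leg 1: heading 85.5°; drift +7.2° → track 92.7°, groundspeed 217.2 kt
Leg 2: heading 234.7°; drift -10.6° → track 224.1°, groundspeed 190.4 kt
Leg 3: heading 199.1°; drift -8.6° → track 190.5°, groundspeed 211.0 kt
Leg 4: heading 342.5°; drift +5.7° → track 348.2°, groundspeed 162.0 kt
Leg 5: heading 173.8°; drift -5.7° → track 168.1°, groundspeed 221.7 kt
Leg 6: heading 294.4°; drift -4.6° → track 289.8°, groundspeed 160.3 kt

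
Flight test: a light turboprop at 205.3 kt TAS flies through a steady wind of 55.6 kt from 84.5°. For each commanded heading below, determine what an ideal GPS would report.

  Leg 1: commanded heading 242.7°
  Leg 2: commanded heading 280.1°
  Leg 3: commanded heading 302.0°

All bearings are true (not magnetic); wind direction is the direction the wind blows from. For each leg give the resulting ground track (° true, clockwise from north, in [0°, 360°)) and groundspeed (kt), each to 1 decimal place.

Leg 1: track=247.3°, groundspeed=257.8 kt
Leg 2: track=276.8°, groundspeed=259.3 kt
Leg 3: track=294.3°, groundspeed=251.7 kt

Leg 1: heading 242.7°; drift +4.6° → track 247.3°, groundspeed 257.8 kt
Leg 2: heading 280.1°; drift -3.3° → track 276.8°, groundspeed 259.3 kt
Leg 3: heading 302.0°; drift -7.7° → track 294.3°, groundspeed 251.7 kt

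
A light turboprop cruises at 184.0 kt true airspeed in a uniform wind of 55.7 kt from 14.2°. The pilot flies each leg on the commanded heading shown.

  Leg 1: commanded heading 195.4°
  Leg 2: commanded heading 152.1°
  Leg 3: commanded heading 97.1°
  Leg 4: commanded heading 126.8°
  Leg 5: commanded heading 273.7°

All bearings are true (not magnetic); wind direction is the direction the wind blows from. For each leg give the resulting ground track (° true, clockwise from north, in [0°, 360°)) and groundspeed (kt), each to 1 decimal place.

Leg 1: track=195.1°, groundspeed=239.7 kt
Leg 2: track=161.5°, groundspeed=228.4 kt
Leg 3: track=114.4°, groundspeed=185.5 kt
Leg 4: track=140.9°, groundspeed=211.7 kt
Leg 5: track=257.9°, groundspeed=201.7 kt

Leg 1: heading 195.4°; drift -0.3° → track 195.1°, groundspeed 239.7 kt
Leg 2: heading 152.1°; drift +9.4° → track 161.5°, groundspeed 228.4 kt
Leg 3: heading 97.1°; drift +17.3° → track 114.4°, groundspeed 185.5 kt
Leg 4: heading 126.8°; drift +14.1° → track 140.9°, groundspeed 211.7 kt
Leg 5: heading 273.7°; drift -15.8° → track 257.9°, groundspeed 201.7 kt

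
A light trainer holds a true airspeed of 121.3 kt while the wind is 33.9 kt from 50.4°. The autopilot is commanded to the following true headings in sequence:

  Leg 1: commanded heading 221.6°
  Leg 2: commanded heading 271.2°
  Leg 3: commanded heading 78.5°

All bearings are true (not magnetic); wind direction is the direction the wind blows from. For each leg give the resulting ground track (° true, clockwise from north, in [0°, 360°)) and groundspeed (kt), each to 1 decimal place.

Leg 1: track=223.5°, groundspeed=154.9 kt
Leg 2: track=262.6°, groundspeed=148.6 kt
Leg 3: track=88.4°, groundspeed=92.8 kt

Leg 1: heading 221.6°; drift +1.9° → track 223.5°, groundspeed 154.9 kt
Leg 2: heading 271.2°; drift -8.6° → track 262.6°, groundspeed 148.6 kt
Leg 3: heading 78.5°; drift +9.9° → track 88.4°, groundspeed 92.8 kt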